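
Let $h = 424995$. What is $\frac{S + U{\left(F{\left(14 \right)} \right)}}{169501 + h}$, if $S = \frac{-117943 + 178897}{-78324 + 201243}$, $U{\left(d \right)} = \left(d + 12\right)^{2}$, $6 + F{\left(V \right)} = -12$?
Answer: $\frac{747673}{12179142304} \approx 6.139 \cdot 10^{-5}$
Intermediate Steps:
$F{\left(V \right)} = -18$ ($F{\left(V \right)} = -6 - 12 = -18$)
$U{\left(d \right)} = \left(12 + d\right)^{2}$
$S = \frac{20318}{40973}$ ($S = \frac{60954}{122919} = 60954 \cdot \frac{1}{122919} = \frac{20318}{40973} \approx 0.49589$)
$\frac{S + U{\left(F{\left(14 \right)} \right)}}{169501 + h} = \frac{\frac{20318}{40973} + \left(12 - 18\right)^{2}}{169501 + 424995} = \frac{\frac{20318}{40973} + \left(-6\right)^{2}}{594496} = \left(\frac{20318}{40973} + 36\right) \frac{1}{594496} = \frac{1495346}{40973} \cdot \frac{1}{594496} = \frac{747673}{12179142304}$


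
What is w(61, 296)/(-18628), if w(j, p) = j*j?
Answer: -3721/18628 ≈ -0.19975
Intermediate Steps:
w(j, p) = j²
w(61, 296)/(-18628) = 61²/(-18628) = 3721*(-1/18628) = -3721/18628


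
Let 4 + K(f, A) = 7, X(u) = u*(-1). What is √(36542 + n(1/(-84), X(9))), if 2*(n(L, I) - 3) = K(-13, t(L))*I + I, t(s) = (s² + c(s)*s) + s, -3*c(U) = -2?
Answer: √36527 ≈ 191.12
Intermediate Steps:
c(U) = ⅔ (c(U) = -⅓*(-2) = ⅔)
t(s) = s² + 5*s/3 (t(s) = (s² + 2*s/3) + s = s² + 5*s/3)
X(u) = -u
K(f, A) = 3 (K(f, A) = -4 + 7 = 3)
n(L, I) = 3 + 2*I (n(L, I) = 3 + (3*I + I)/2 = 3 + (4*I)/2 = 3 + 2*I)
√(36542 + n(1/(-84), X(9))) = √(36542 + (3 + 2*(-1*9))) = √(36542 + (3 + 2*(-9))) = √(36542 + (3 - 18)) = √(36542 - 15) = √36527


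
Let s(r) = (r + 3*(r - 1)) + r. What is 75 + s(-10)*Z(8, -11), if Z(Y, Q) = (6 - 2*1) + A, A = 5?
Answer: -402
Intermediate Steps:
Z(Y, Q) = 9 (Z(Y, Q) = (6 - 2*1) + 5 = (6 - 2) + 5 = 4 + 5 = 9)
s(r) = -3 + 5*r (s(r) = (r + 3*(-1 + r)) + r = (r + (-3 + 3*r)) + r = (-3 + 4*r) + r = -3 + 5*r)
75 + s(-10)*Z(8, -11) = 75 + (-3 + 5*(-10))*9 = 75 + (-3 - 50)*9 = 75 - 53*9 = 75 - 477 = -402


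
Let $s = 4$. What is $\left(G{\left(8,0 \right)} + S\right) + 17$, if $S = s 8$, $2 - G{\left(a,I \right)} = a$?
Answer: $43$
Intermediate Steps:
$G{\left(a,I \right)} = 2 - a$
$S = 32$ ($S = 4 \cdot 8 = 32$)
$\left(G{\left(8,0 \right)} + S\right) + 17 = \left(\left(2 - 8\right) + 32\right) + 17 = \left(-6 + 32\right) + 17 = 26 + 17 = 43$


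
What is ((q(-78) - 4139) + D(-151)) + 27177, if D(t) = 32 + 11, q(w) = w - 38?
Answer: 22965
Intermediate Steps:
q(w) = -38 + w
D(t) = 43
((q(-78) - 4139) + D(-151)) + 27177 = (((-38 - 78) - 4139) + 43) + 27177 = ((-116 - 4139) + 43) + 27177 = (-4255 + 43) + 27177 = -4212 + 27177 = 22965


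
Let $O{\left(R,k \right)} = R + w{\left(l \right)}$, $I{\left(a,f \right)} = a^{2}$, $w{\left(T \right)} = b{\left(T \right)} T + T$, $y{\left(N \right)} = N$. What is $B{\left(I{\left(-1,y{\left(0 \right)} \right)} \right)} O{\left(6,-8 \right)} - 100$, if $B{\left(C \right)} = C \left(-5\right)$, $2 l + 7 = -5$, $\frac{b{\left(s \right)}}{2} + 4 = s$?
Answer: $-700$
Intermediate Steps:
$b{\left(s \right)} = -8 + 2 s$
$l = -6$ ($l = - \frac{7}{2} + \frac{1}{2} \left(-5\right) = - \frac{7}{2} - \frac{5}{2} = -6$)
$w{\left(T \right)} = T + T \left(-8 + 2 T\right)$ ($w{\left(T \right)} = \left(-8 + 2 T\right) T + T = T \left(-8 + 2 T\right) + T = T + T \left(-8 + 2 T\right)$)
$O{\left(R,k \right)} = 114 + R$ ($O{\left(R,k \right)} = R - 6 \left(-7 + 2 \left(-6\right)\right) = R - 6 \left(-7 - 12\right) = R - -114 = R + 114 = 114 + R$)
$B{\left(C \right)} = - 5 C$
$B{\left(I{\left(-1,y{\left(0 \right)} \right)} \right)} O{\left(6,-8 \right)} - 100 = - 5 \left(-1\right)^{2} \left(114 + 6\right) - 100 = \left(-5\right) 1 \cdot 120 - 100 = \left(-5\right) 120 - 100 = -600 - 100 = -700$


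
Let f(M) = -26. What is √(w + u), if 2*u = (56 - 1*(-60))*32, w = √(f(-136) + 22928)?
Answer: √(1856 + √22902) ≈ 44.803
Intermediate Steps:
w = √22902 (w = √(-26 + 22928) = √22902 ≈ 151.33)
u = 1856 (u = ((56 - 1*(-60))*32)/2 = ((56 + 60)*32)/2 = (116*32)/2 = (½)*3712 = 1856)
√(w + u) = √(√22902 + 1856) = √(1856 + √22902)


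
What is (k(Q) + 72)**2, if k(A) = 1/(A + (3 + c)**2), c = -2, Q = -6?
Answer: 128881/25 ≈ 5155.2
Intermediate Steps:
k(A) = 1/(1 + A) (k(A) = 1/(A + (3 - 2)**2) = 1/(A + 1**2) = 1/(A + 1) = 1/(1 + A))
(k(Q) + 72)**2 = (1/(1 - 6) + 72)**2 = (1/(-5) + 72)**2 = (-1/5 + 72)**2 = (359/5)**2 = 128881/25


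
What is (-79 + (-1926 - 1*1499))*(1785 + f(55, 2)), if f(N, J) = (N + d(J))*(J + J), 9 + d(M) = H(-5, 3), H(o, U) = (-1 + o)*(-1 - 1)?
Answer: -7067568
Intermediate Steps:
H(o, U) = 2 - 2*o (H(o, U) = (-1 + o)*(-2) = 2 - 2*o)
d(M) = 3 (d(M) = -9 + (2 - 2*(-5)) = -9 + (2 + 10) = -9 + 12 = 3)
f(N, J) = 2*J*(3 + N) (f(N, J) = (N + 3)*(J + J) = (3 + N)*(2*J) = 2*J*(3 + N))
(-79 + (-1926 - 1*1499))*(1785 + f(55, 2)) = (-79 + (-1926 - 1*1499))*(1785 + 2*2*(3 + 55)) = (-79 + (-1926 - 1499))*(1785 + 2*2*58) = (-79 - 3425)*(1785 + 232) = -3504*2017 = -7067568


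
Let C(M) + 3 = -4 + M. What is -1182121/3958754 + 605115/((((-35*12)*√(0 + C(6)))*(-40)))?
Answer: -1182121/3958754 - 5763*I/160 ≈ -0.29861 - 36.019*I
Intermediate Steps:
C(M) = -7 + M (C(M) = -3 + (-4 + M) = -7 + M)
-1182121/3958754 + 605115/((((-35*12)*√(0 + C(6)))*(-40))) = -1182121/3958754 + 605115/((((-35*12)*√(0 + (-7 + 6)))*(-40))) = -1182121*1/3958754 + 605115/((-420*√(0 - 1)*(-40))) = -1182121/3958754 + 605115/((-420*I*(-40))) = -1182121/3958754 + 605115/((16800*I)) = -1182121/3958754 + 605115*(-I/16800) = -1182121/3958754 - 5763*I/160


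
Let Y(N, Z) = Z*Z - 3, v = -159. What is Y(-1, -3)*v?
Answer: -954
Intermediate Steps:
Y(N, Z) = -3 + Z**2 (Y(N, Z) = Z**2 - 3 = -3 + Z**2)
Y(-1, -3)*v = (-3 + (-3)**2)*(-159) = (-3 + 9)*(-159) = 6*(-159) = -954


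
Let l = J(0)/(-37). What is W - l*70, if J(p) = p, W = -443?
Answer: -443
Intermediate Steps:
l = 0 (l = 0/(-37) = 0*(-1/37) = 0)
W - l*70 = -443 - 0*70 = -443 - 1*0 = -443 + 0 = -443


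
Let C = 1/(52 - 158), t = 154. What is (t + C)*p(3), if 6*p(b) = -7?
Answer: -38087/212 ≈ -179.66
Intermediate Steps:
C = -1/106 (C = 1/(-106) = -1/106 ≈ -0.0094340)
p(b) = -7/6 (p(b) = (1/6)*(-7) = -7/6)
(t + C)*p(3) = (154 - 1/106)*(-7/6) = (16323/106)*(-7/6) = -38087/212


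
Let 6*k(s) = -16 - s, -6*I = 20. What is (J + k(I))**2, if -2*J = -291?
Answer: 6661561/324 ≈ 20560.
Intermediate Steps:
I = -10/3 (I = -1/6*20 = -10/3 ≈ -3.3333)
J = 291/2 (J = -1/2*(-291) = 291/2 ≈ 145.50)
k(s) = -8/3 - s/6 (k(s) = (-16 - s)/6 = -8/3 - s/6)
(J + k(I))**2 = (291/2 + (-8/3 - 1/6*(-10/3)))**2 = (291/2 + (-8/3 + 5/9))**2 = (291/2 - 19/9)**2 = (2581/18)**2 = 6661561/324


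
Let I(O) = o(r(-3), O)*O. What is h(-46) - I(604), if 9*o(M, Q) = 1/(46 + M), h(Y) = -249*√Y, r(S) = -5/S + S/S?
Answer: -302/219 - 249*I*√46 ≈ -1.379 - 1688.8*I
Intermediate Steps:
r(S) = 1 - 5/S (r(S) = -5/S + 1 = 1 - 5/S)
o(M, Q) = 1/(9*(46 + M))
I(O) = O/438 (I(O) = (1/(9*(46 + (-5 - 3)/(-3))))*O = (1/(9*(46 - ⅓*(-8))))*O = (1/(9*(46 + 8/3)))*O = (1/(9*(146/3)))*O = ((⅑)*(3/146))*O = O/438)
h(-46) - I(604) = -249*I*√46 - 604/438 = -249*I*√46 - 1*302/219 = -249*I*√46 - 302/219 = -302/219 - 249*I*√46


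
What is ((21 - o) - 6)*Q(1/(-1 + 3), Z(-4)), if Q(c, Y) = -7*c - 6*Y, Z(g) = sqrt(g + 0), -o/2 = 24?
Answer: -441/2 - 756*I ≈ -220.5 - 756.0*I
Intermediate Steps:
o = -48 (o = -2*24 = -48)
Z(g) = sqrt(g)
((21 - o) - 6)*Q(1/(-1 + 3), Z(-4)) = ((21 - 1*(-48)) - 6)*(-7/(-1 + 3) - 12*I) = ((21 + 48) - 6)*(-7/2 - 12*I) = (69 - 6)*(-7*1/2 - 12*I) = 63*(-7/2 - 12*I) = -441/2 - 756*I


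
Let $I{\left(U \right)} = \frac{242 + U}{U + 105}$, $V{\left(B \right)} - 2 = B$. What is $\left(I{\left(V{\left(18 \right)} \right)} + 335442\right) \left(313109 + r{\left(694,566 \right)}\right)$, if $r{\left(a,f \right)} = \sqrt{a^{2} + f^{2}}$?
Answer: $\frac{13128820681808}{125} + \frac{83861024 \sqrt{200498}}{125} \approx 1.0533 \cdot 10^{11}$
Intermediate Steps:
$V{\left(B \right)} = 2 + B$
$I{\left(U \right)} = \frac{242 + U}{105 + U}$
$\left(I{\left(V{\left(18 \right)} \right)} + 335442\right) \left(313109 + r{\left(694,566 \right)}\right) = \left(\frac{242 + \left(2 + 18\right)}{105 + \left(2 + 18\right)} + 335442\right) \left(313109 + \sqrt{694^{2} + 566^{2}}\right) = \left(\frac{242 + 20}{105 + 20} + 335442\right) \left(313109 + \sqrt{481636 + 320356}\right) = \left(\frac{1}{125} \cdot 262 + 335442\right) \left(313109 + \sqrt{801992}\right) = \left(\frac{1}{125} \cdot 262 + 335442\right) \left(313109 + 2 \sqrt{200498}\right) = \left(\frac{262}{125} + 335442\right) \left(313109 + 2 \sqrt{200498}\right) = \frac{41930512 \left(313109 + 2 \sqrt{200498}\right)}{125} = \frac{13128820681808}{125} + \frac{83861024 \sqrt{200498}}{125}$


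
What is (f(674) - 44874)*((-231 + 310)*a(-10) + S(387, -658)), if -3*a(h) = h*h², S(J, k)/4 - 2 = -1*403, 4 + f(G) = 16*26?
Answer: -3298546856/3 ≈ -1.0995e+9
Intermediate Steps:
f(G) = 412 (f(G) = -4 + 16*26 = -4 + 416 = 412)
S(J, k) = -1604 (S(J, k) = 8 + 4*(-1*403) = 8 + 4*(-403) = 8 - 1612 = -1604)
a(h) = -h³/3 (a(h) = -h*h²/3 = -h³/3)
(f(674) - 44874)*((-231 + 310)*a(-10) + S(387, -658)) = (412 - 44874)*((-231 + 310)*(-⅓*(-10)³) - 1604) = -44462*(79*(-⅓*(-1000)) - 1604) = -44462*(79*(1000/3) - 1604) = -44462*(79000/3 - 1604) = -44462*74188/3 = -3298546856/3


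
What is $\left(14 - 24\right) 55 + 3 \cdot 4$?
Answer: $-538$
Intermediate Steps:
$\left(14 - 24\right) 55 + 3 \cdot 4 = \left(14 - 24\right) 55 + 12 = \left(-10\right) 55 + 12 = -550 + 12 = -538$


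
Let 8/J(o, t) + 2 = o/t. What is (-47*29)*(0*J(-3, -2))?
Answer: 0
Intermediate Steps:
J(o, t) = 8/(-2 + o/t)
(-47*29)*(0*J(-3, -2)) = (-47*29)*(0*(8*(-2)/(-3 - 2*(-2)))) = -0*8*(-2)/(-3 + 4) = -0*8*(-2)/1 = -0*8*(-2)*1 = -0*(-16) = -1363*0 = 0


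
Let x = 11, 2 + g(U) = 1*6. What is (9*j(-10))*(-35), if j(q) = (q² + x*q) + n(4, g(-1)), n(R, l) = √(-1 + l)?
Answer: 3150 - 315*√3 ≈ 2604.4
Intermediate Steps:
g(U) = 4 (g(U) = -2 + 1*6 = -2 + 6 = 4)
j(q) = √3 + q² + 11*q (j(q) = (q² + 11*q) + √(-1 + 4) = (q² + 11*q) + √3 = √3 + q² + 11*q)
(9*j(-10))*(-35) = (9*(√3 + (-10)² + 11*(-10)))*(-35) = (9*(√3 + 100 - 110))*(-35) = (9*(-10 + √3))*(-35) = (-90 + 9*√3)*(-35) = 3150 - 315*√3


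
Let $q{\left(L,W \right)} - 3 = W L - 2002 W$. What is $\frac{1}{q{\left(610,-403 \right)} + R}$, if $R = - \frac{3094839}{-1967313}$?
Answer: $\frac{655771}{367874791422} \approx 1.7826 \cdot 10^{-6}$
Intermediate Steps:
$q{\left(L,W \right)} = 3 - 2002 W + L W$ ($q{\left(L,W \right)} = 3 + \left(W L - 2002 W\right) = 3 + \left(L W - 2002 W\right) = 3 + \left(- 2002 W + L W\right) = 3 - 2002 W + L W$)
$R = \frac{1031613}{655771}$ ($R = \left(-3094839\right) \left(- \frac{1}{1967313}\right) = \frac{1031613}{655771} \approx 1.5731$)
$\frac{1}{q{\left(610,-403 \right)} + R} = \frac{1}{\left(3 - -806806 + 610 \left(-403\right)\right) + \frac{1031613}{655771}} = \frac{1}{\left(3 + 806806 - 245830\right) + \frac{1031613}{655771}} = \frac{1}{560979 + \frac{1031613}{655771}} = \frac{1}{\frac{367874791422}{655771}} = \frac{655771}{367874791422}$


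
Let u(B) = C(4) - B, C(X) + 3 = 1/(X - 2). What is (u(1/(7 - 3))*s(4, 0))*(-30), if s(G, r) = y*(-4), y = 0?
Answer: 0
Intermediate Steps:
C(X) = -3 + 1/(-2 + X) (C(X) = -3 + 1/(X - 2) = -3 + 1/(-2 + X))
s(G, r) = 0 (s(G, r) = 0*(-4) = 0)
u(B) = -5/2 - B (u(B) = (7 - 3*4)/(-2 + 4) - B = (7 - 12)/2 - B = (½)*(-5) - B = -5/2 - B)
(u(1/(7 - 3))*s(4, 0))*(-30) = ((-5/2 - 1/(7 - 3))*0)*(-30) = ((-5/2 - 1/4)*0)*(-30) = ((-5/2 - 1*¼)*0)*(-30) = ((-5/2 - ¼)*0)*(-30) = -11/4*0*(-30) = 0*(-30) = 0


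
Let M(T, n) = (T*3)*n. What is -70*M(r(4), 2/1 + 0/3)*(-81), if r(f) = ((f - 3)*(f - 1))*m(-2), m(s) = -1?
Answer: -102060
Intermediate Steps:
r(f) = -(-1 + f)*(-3 + f) (r(f) = ((f - 3)*(f - 1))*(-1) = ((-3 + f)*(-1 + f))*(-1) = ((-1 + f)*(-3 + f))*(-1) = -(-1 + f)*(-3 + f))
M(T, n) = 3*T*n (M(T, n) = (3*T)*n = 3*T*n)
-70*M(r(4), 2/1 + 0/3)*(-81) = -210*(-3 - 1*4² + 4*4)*(2/1 + 0/3)*(-81) = -210*(-3 - 1*16 + 16)*(2*1 + 0*(⅓))*(-81) = -210*(-3 - 16 + 16)*(2 + 0)*(-81) = -210*(-3)*2*(-81) = -70*(-18)*(-81) = 1260*(-81) = -102060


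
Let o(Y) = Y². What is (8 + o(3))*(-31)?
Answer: -527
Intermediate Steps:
(8 + o(3))*(-31) = (8 + 3²)*(-31) = (8 + 9)*(-31) = 17*(-31) = -527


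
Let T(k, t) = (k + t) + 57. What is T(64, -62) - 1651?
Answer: -1592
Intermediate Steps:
T(k, t) = 57 + k + t
T(64, -62) - 1651 = (57 + 64 - 62) - 1651 = 59 - 1651 = -1592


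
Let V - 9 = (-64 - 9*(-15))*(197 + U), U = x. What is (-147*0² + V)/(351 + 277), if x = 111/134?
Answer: 1883345/84152 ≈ 22.380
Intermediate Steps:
x = 111/134 (x = 111*(1/134) = 111/134 ≈ 0.82836)
U = 111/134 ≈ 0.82836
V = 1883345/134 (V = 9 + (-64 - 9*(-15))*(197 + 111/134) = 9 + (-64 + 135)*(26509/134) = 9 + 71*(26509/134) = 9 + 1882139/134 = 1883345/134 ≈ 14055.)
(-147*0² + V)/(351 + 277) = (-147*0² + 1883345/134)/(351 + 277) = (-147*0 + 1883345/134)/628 = (0 + 1883345/134)*(1/628) = (1883345/134)*(1/628) = 1883345/84152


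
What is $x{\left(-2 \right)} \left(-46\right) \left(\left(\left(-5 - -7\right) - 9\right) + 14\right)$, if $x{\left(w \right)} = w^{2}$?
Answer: $-1288$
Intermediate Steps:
$x{\left(-2 \right)} \left(-46\right) \left(\left(\left(-5 - -7\right) - 9\right) + 14\right) = \left(-2\right)^{2} \left(-46\right) \left(\left(\left(-5 - -7\right) - 9\right) + 14\right) = 4 \left(-46\right) \left(\left(\left(-5 + 7\right) - 9\right) + 14\right) = - 184 \left(\left(2 - 9\right) + 14\right) = - 184 \left(-7 + 14\right) = \left(-184\right) 7 = -1288$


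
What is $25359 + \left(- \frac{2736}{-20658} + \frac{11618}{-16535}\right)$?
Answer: $\frac{1443655535981}{56930005} \approx 25358.0$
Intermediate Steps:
$25359 + \left(- \frac{2736}{-20658} + \frac{11618}{-16535}\right) = 25359 + \left(\left(-2736\right) \left(- \frac{1}{20658}\right) + 11618 \left(- \frac{1}{16535}\right)\right) = 25359 + \left(\frac{456}{3443} - \frac{11618}{16535}\right) = 25359 - \frac{32460814}{56930005} = \frac{1443655535981}{56930005}$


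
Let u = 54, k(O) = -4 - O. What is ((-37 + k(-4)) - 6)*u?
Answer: -2322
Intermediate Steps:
((-37 + k(-4)) - 6)*u = ((-37 + (-4 - 1*(-4))) - 6)*54 = ((-37 + (-4 + 4)) - 6)*54 = ((-37 + 0) - 6)*54 = (-37 - 6)*54 = -43*54 = -2322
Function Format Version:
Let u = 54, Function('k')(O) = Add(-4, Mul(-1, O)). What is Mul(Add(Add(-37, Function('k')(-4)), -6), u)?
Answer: -2322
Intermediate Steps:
Mul(Add(Add(-37, Function('k')(-4)), -6), u) = Mul(Add(Add(-37, Add(-4, Mul(-1, -4))), -6), 54) = Mul(Add(Add(-37, Add(-4, 4)), -6), 54) = Mul(Add(Add(-37, 0), -6), 54) = Mul(Add(-37, -6), 54) = Mul(-43, 54) = -2322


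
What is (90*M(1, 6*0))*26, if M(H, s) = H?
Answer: 2340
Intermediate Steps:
(90*M(1, 6*0))*26 = (90*1)*26 = 90*26 = 2340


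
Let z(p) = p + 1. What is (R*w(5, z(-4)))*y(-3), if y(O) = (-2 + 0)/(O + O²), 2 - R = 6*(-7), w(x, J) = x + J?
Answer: -88/3 ≈ -29.333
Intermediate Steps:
z(p) = 1 + p
w(x, J) = J + x
R = 44 (R = 2 - 6*(-7) = 2 - 1*(-42) = 2 + 42 = 44)
y(O) = -2/(O + O²)
(R*w(5, z(-4)))*y(-3) = (44*((1 - 4) + 5))*(-2/(-3*(1 - 3))) = (44*(-3 + 5))*(-2*(-⅓)/(-2)) = (44*2)*(-2*(-⅓)*(-½)) = 88*(-⅓) = -88/3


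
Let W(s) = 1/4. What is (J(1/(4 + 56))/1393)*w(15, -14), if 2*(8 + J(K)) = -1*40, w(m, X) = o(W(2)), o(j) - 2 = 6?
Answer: -32/199 ≈ -0.16080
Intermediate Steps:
W(s) = ¼
o(j) = 8 (o(j) = 2 + 6 = 8)
w(m, X) = 8
J(K) = -28 (J(K) = -8 + (-1*40)/2 = -8 + (½)*(-40) = -8 - 20 = -28)
(J(1/(4 + 56))/1393)*w(15, -14) = -28/1393*8 = -28*1/1393*8 = -4/199*8 = -32/199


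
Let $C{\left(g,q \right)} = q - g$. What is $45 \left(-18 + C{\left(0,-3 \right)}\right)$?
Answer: $-945$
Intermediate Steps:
$45 \left(-18 + C{\left(0,-3 \right)}\right) = 45 \left(-18 - 3\right) = 45 \left(-21\right) = -945$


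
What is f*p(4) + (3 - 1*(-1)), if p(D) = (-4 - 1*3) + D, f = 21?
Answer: -59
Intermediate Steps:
p(D) = -7 + D (p(D) = (-4 - 3) + D = -7 + D)
f*p(4) + (3 - 1*(-1)) = 21*(-7 + 4) + (3 - 1*(-1)) = 21*(-3) + (3 + 1) = -63 + 4 = -59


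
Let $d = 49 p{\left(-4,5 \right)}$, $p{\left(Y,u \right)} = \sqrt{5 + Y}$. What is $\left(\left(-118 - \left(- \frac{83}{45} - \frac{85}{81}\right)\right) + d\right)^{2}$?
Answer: $\frac{716793529}{164025} \approx 4370.0$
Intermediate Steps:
$d = 49$ ($d = 49 \sqrt{5 - 4} = 49 \sqrt{1} = 49 \cdot 1 = 49$)
$\left(\left(-118 - \left(- \frac{83}{45} - \frac{85}{81}\right)\right) + d\right)^{2} = \left(\left(-118 - \left(- \frac{83}{45} - \frac{85}{81}\right)\right) + 49\right)^{2} = \left(\left(-118 - - \frac{1172}{405}\right) + 49\right)^{2} = \left(\left(-118 + \frac{1172}{405}\right) + 49\right)^{2} = \left(- \frac{46618}{405} + 49\right)^{2} = \left(- \frac{26773}{405}\right)^{2} = \frac{716793529}{164025}$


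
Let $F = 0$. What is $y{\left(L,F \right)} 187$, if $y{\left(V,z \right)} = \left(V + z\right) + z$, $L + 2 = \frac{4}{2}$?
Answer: $0$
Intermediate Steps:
$L = 0$ ($L = -2 + \frac{4}{2} = -2 + 4 \cdot \frac{1}{2} = -2 + 2 = 0$)
$y{\left(V,z \right)} = V + 2 z$
$y{\left(L,F \right)} 187 = \left(0 + 2 \cdot 0\right) 187 = \left(0 + 0\right) 187 = 0 \cdot 187 = 0$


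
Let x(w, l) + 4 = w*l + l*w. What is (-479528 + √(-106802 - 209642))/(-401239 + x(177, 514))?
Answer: 479528/219287 - 2*I*√79111/219287 ≈ 2.1868 - 0.0025653*I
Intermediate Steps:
x(w, l) = -4 + 2*l*w (x(w, l) = -4 + (w*l + l*w) = -4 + (l*w + l*w) = -4 + 2*l*w)
(-479528 + √(-106802 - 209642))/(-401239 + x(177, 514)) = (-479528 + √(-106802 - 209642))/(-401239 + (-4 + 2*514*177)) = (-479528 + √(-316444))/(-401239 + (-4 + 181956)) = (-479528 + 2*I*√79111)/(-401239 + 181952) = (-479528 + 2*I*√79111)/(-219287) = (-479528 + 2*I*√79111)*(-1/219287) = 479528/219287 - 2*I*√79111/219287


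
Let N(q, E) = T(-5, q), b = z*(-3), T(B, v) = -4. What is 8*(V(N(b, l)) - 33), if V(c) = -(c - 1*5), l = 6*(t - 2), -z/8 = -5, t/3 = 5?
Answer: -192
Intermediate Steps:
t = 15 (t = 3*5 = 15)
z = 40 (z = -8*(-5) = 40)
b = -120 (b = 40*(-3) = -120)
l = 78 (l = 6*(15 - 2) = 6*13 = 78)
N(q, E) = -4
V(c) = 5 - c (V(c) = -(c - 5) = -(-5 + c) = 5 - c)
8*(V(N(b, l)) - 33) = 8*((5 - 1*(-4)) - 33) = 8*((5 + 4) - 33) = 8*(9 - 33) = 8*(-24) = -192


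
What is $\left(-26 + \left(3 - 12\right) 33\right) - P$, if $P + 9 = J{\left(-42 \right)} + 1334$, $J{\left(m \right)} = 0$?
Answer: $-1648$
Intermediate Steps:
$P = 1325$ ($P = -9 + \left(0 + 1334\right) = -9 + 1334 = 1325$)
$\left(-26 + \left(3 - 12\right) 33\right) - P = \left(-26 + \left(3 - 12\right) 33\right) - 1325 = \left(-26 - 297\right) - 1325 = -323 - 1325 = -1648$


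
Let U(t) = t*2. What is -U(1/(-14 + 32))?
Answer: -⅑ ≈ -0.11111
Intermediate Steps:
U(t) = 2*t
-U(1/(-14 + 32)) = -2/(-14 + 32) = -2/18 = -1*⅑ = -⅑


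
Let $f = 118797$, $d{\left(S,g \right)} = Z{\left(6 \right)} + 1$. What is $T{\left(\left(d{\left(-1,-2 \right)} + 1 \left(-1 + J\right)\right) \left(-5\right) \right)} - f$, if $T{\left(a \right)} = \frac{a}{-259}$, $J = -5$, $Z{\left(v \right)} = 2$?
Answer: $- \frac{30768438}{259} \approx -1.188 \cdot 10^{5}$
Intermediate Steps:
$d{\left(S,g \right)} = 3$ ($d{\left(S,g \right)} = 2 + 1 = 3$)
$T{\left(a \right)} = - \frac{a}{259}$ ($T{\left(a \right)} = a \left(- \frac{1}{259}\right) = - \frac{a}{259}$)
$T{\left(\left(d{\left(-1,-2 \right)} + 1 \left(-1 + J\right)\right) \left(-5\right) \right)} - f = - \frac{\left(3 + 1 \left(-1 - 5\right)\right) \left(-5\right)}{259} - 118797 = - \frac{\left(3 + 1 \left(-6\right)\right) \left(-5\right)}{259} - 118797 = - \frac{\left(3 - 6\right) \left(-5\right)}{259} - 118797 = - \frac{\left(-3\right) \left(-5\right)}{259} - 118797 = \left(- \frac{1}{259}\right) 15 - 118797 = - \frac{15}{259} - 118797 = - \frac{30768438}{259}$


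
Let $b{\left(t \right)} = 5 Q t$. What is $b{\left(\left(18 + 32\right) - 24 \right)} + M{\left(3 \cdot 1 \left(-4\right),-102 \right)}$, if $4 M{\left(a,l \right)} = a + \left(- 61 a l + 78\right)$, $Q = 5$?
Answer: $- \frac{35999}{2} \approx -18000.0$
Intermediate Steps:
$b{\left(t \right)} = 25 t$ ($b{\left(t \right)} = 5 \cdot 5 t = 25 t$)
$M{\left(a,l \right)} = \frac{39}{2} + \frac{a}{4} - \frac{61 a l}{4}$ ($M{\left(a,l \right)} = \frac{a + \left(- 61 a l + 78\right)}{4} = \frac{a - \left(-78 + 61 a l\right)}{4} = \frac{78 + a - 61 a l}{4} = \frac{39}{2} + \frac{a}{4} - \frac{61 a l}{4}$)
$b{\left(\left(18 + 32\right) - 24 \right)} + M{\left(3 \cdot 1 \left(-4\right),-102 \right)} = 25 \left(\left(18 + 32\right) - 24\right) + \left(\frac{39}{2} + \frac{3 \cdot 1 \left(-4\right)}{4} - \frac{61}{4} \cdot 3 \cdot 1 \left(-4\right) \left(-102\right)\right) = 25 \left(50 - 24\right) + \left(\frac{39}{2} + \frac{3 \left(-4\right)}{4} - \frac{61}{4} \cdot 3 \left(-4\right) \left(-102\right)\right) = 25 \cdot 26 + \left(\frac{39}{2} + \frac{1}{4} \left(-12\right) - \left(-183\right) \left(-102\right)\right) = 650 - \frac{37299}{2} = - \frac{35999}{2}$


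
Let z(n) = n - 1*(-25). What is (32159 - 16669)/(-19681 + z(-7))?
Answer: -15490/19663 ≈ -0.78777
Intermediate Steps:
z(n) = 25 + n (z(n) = n + 25 = 25 + n)
(32159 - 16669)/(-19681 + z(-7)) = (32159 - 16669)/(-19681 + (25 - 7)) = 15490/(-19681 + 18) = 15490/(-19663) = 15490*(-1/19663) = -15490/19663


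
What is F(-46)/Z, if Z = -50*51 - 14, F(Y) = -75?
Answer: 75/2564 ≈ 0.029251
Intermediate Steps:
Z = -2564 (Z = -2550 - 14 = -2564)
F(-46)/Z = -75/(-2564) = -75*(-1/2564) = 75/2564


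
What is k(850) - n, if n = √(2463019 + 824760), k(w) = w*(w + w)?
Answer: 1445000 - √3287779 ≈ 1.4432e+6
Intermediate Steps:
k(w) = 2*w² (k(w) = w*(2*w) = 2*w²)
n = √3287779 ≈ 1813.2
k(850) - n = 2*850² - √3287779 = 2*722500 - √3287779 = 1445000 - √3287779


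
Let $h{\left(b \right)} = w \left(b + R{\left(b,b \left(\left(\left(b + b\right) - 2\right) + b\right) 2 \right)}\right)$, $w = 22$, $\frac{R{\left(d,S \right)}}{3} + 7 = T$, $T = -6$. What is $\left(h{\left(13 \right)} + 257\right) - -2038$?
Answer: $1723$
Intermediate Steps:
$R{\left(d,S \right)} = -39$ ($R{\left(d,S \right)} = -21 + 3 \left(-6\right) = -21 - 18 = -39$)
$h{\left(b \right)} = -858 + 22 b$ ($h{\left(b \right)} = 22 \left(b - 39\right) = 22 \left(-39 + b\right) = -858 + 22 b$)
$\left(h{\left(13 \right)} + 257\right) - -2038 = \left(\left(-858 + 22 \cdot 13\right) + 257\right) - -2038 = \left(\left(-858 + 286\right) + 257\right) + 2038 = \left(-572 + 257\right) + 2038 = -315 + 2038 = 1723$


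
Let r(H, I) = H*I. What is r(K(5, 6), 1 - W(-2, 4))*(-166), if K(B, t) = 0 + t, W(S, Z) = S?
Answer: -2988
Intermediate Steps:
K(B, t) = t
r(K(5, 6), 1 - W(-2, 4))*(-166) = (6*(1 - 1*(-2)))*(-166) = (6*(1 + 2))*(-166) = (6*3)*(-166) = 18*(-166) = -2988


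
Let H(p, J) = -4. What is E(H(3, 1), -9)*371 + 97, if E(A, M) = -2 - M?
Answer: 2694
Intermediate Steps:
E(H(3, 1), -9)*371 + 97 = (-2 - 1*(-9))*371 + 97 = (-2 + 9)*371 + 97 = 7*371 + 97 = 2597 + 97 = 2694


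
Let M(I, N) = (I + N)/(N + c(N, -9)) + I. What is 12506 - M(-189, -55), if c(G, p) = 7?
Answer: 152279/12 ≈ 12690.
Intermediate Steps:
M(I, N) = I + (I + N)/(7 + N) (M(I, N) = (I + N)/(N + 7) + I = (I + N)/(7 + N) + I = I + (I + N)/(7 + N))
12506 - M(-189, -55) = 12506 - (-55 + 8*(-189) - 189*(-55))/(7 - 55) = 12506 - (-55 - 1512 + 10395)/(-48) = 12506 - (-1)*8828/48 = 12506 - 1*(-2207/12) = 12506 + 2207/12 = 152279/12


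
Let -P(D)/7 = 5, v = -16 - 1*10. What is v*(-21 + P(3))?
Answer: 1456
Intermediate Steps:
v = -26 (v = -16 - 10 = -26)
P(D) = -35 (P(D) = -7*5 = -35)
v*(-21 + P(3)) = -26*(-21 - 35) = -26*(-56) = 1456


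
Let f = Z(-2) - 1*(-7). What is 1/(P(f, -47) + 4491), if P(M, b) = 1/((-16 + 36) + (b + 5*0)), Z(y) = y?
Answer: 27/121256 ≈ 0.00022267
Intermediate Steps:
f = 5 (f = -2 - 1*(-7) = -2 + 7 = 5)
P(M, b) = 1/(20 + b) (P(M, b) = 1/(20 + (b + 0)) = 1/(20 + b))
1/(P(f, -47) + 4491) = 1/(1/(20 - 47) + 4491) = 1/(1/(-27) + 4491) = 1/(-1/27 + 4491) = 1/(121256/27) = 27/121256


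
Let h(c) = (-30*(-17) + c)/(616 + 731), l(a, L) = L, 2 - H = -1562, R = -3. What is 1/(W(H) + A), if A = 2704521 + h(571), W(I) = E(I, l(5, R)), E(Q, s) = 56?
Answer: 1347/3643066300 ≈ 3.6974e-7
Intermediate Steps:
H = 1564 (H = 2 - 1*(-1562) = 2 + 1562 = 1564)
h(c) = 170/449 + c/1347 (h(c) = (510 + c)/1347 = (510 + c)*(1/1347) = 170/449 + c/1347)
W(I) = 56
A = 3642990868/1347 (A = 2704521 + (170/449 + (1/1347)*571) = 2704521 + (170/449 + 571/1347) = 2704521 + 1081/1347 = 3642990868/1347 ≈ 2.7045e+6)
1/(W(H) + A) = 1/(56 + 3642990868/1347) = 1/(3643066300/1347) = 1347/3643066300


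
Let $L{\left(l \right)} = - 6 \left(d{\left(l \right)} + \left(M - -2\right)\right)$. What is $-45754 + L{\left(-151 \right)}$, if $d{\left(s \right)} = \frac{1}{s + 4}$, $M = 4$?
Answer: $- \frac{2243708}{49} \approx -45790.0$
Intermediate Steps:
$d{\left(s \right)} = \frac{1}{4 + s}$
$L{\left(l \right)} = -36 - \frac{6}{4 + l}$ ($L{\left(l \right)} = - 6 \left(\frac{1}{4 + l} + \left(4 - -2\right)\right) = - 6 \left(\frac{1}{4 + l} + \left(4 + 2\right)\right) = - 6 \left(\frac{1}{4 + l} + 6\right) = - 6 \left(6 + \frac{1}{4 + l}\right) = -36 - \frac{6}{4 + l}$)
$-45754 + L{\left(-151 \right)} = -45754 + \frac{6 \left(-25 - -906\right)}{4 - 151} = -45754 + \frac{6 \left(-25 + 906\right)}{-147} = -45754 + 6 \left(- \frac{1}{147}\right) 881 = -45754 - \frac{1762}{49} = - \frac{2243708}{49}$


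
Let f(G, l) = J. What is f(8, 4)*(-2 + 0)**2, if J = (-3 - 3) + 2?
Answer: -16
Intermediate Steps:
J = -4 (J = -6 + 2 = -4)
f(G, l) = -4
f(8, 4)*(-2 + 0)**2 = -4*(-2 + 0)**2 = -4*(-2)**2 = -4*4 = -16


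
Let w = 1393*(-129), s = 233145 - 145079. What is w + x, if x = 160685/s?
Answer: -15825035317/88066 ≈ -1.7970e+5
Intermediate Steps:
s = 88066
w = -179697
x = 160685/88066 ≈ 1.8246
w + x = -179697 + 160685/88066 = -15825035317/88066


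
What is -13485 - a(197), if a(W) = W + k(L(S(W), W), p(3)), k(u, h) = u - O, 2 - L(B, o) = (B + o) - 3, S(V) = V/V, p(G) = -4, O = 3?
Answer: -13486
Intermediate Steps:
S(V) = 1
L(B, o) = 5 - B - o (L(B, o) = 2 - ((B + o) - 3) = 2 - (-3 + B + o) = 2 + (3 - B - o) = 5 - B - o)
k(u, h) = -3 + u (k(u, h) = u - 1*3 = u - 3 = -3 + u)
a(W) = 1 (a(W) = W + (-3 + (5 - 1*1 - W)) = W + (-3 + (5 - 1 - W)) = W + (-3 + (4 - W)) = W + (1 - W) = 1)
-13485 - a(197) = -13485 - 1*1 = -13485 - 1 = -13486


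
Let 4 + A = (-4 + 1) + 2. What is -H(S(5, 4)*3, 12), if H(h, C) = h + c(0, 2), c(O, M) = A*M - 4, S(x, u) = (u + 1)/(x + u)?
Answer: 37/3 ≈ 12.333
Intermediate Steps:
S(x, u) = (1 + u)/(u + x)
A = -5 (A = -4 + ((-4 + 1) + 2) = -4 + (-3 + 2) = -4 - 1 = -5)
c(O, M) = -4 - 5*M (c(O, M) = -5*M - 4 = -4 - 5*M)
H(h, C) = -14 + h (H(h, C) = h + (-4 - 5*2) = h + (-4 - 10) = h - 14 = -14 + h)
-H(S(5, 4)*3, 12) = -(-14 + ((1 + 4)/(4 + 5))*3) = -(-14 + (5/9)*3) = -(-14 + 5/3) = -1*(-37/3) = 37/3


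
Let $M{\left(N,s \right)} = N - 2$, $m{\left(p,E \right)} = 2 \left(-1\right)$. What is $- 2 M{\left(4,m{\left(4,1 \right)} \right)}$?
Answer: $-4$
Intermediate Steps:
$m{\left(p,E \right)} = -2$
$M{\left(N,s \right)} = -2 + N$
$- 2 M{\left(4,m{\left(4,1 \right)} \right)} = - 2 \left(-2 + 4\right) = \left(-2\right) 2 = -4$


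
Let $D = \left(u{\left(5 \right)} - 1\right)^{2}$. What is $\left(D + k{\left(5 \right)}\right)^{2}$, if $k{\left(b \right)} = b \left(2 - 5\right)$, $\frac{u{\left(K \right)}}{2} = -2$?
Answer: $100$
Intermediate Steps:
$u{\left(K \right)} = -4$ ($u{\left(K \right)} = 2 \left(-2\right) = -4$)
$k{\left(b \right)} = - 3 b$ ($k{\left(b \right)} = b \left(-3\right) = - 3 b$)
$D = 25$ ($D = \left(-4 - 1\right)^{2} = \left(-5\right)^{2} = 25$)
$\left(D + k{\left(5 \right)}\right)^{2} = \left(25 - 15\right)^{2} = 10^{2} = 100$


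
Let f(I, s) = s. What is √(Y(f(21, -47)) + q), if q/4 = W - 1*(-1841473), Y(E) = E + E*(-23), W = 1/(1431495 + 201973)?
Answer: √1228535149971376381/408367 ≈ 2714.2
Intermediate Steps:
W = 1/1633468 ≈ 6.1219e-7
Y(E) = -22*E (Y(E) = E - 23*E = -22*E)
q = 3007987218365/408367 (q = 4*(1/1633468 - 1*(-1841473)) = 4*(1/1633468 + 1841473) = 4*(3007987218365/1633468) = 3007987218365/408367 ≈ 7.3659e+6)
√(Y(f(21, -47)) + q) = √(-22*(-47) + 3007987218365/408367) = √(1034 + 3007987218365/408367) = √(3008409469843/408367) = √1228535149971376381/408367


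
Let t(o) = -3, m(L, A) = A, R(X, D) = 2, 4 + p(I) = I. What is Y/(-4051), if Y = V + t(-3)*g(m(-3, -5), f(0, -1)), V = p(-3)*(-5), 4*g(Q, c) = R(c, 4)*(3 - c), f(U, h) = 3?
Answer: -35/4051 ≈ -0.0086398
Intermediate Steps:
p(I) = -4 + I
g(Q, c) = 3/2 - c/2 (g(Q, c) = (2*(3 - c))/4 = (6 - 2*c)/4 = 3/2 - c/2)
V = 35 (V = (-4 - 3)*(-5) = -7*(-5) = 35)
Y = 35 (Y = 35 - 3*(3/2 - 1/2*3) = 35 - 3*(3/2 - 3/2) = 35 - 3*0 = 35 + 0 = 35)
Y/(-4051) = 35/(-4051) = 35*(-1/4051) = -35/4051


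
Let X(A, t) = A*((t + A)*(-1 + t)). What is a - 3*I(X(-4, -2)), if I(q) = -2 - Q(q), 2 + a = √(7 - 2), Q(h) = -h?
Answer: 220 + √5 ≈ 222.24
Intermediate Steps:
X(A, t) = A*(-1 + t)*(A + t) (X(A, t) = A*((A + t)*(-1 + t)) = A*((-1 + t)*(A + t)) = A*(-1 + t)*(A + t))
a = -2 + √5 (a = -2 + √(7 - 2) = -2 + √5 ≈ 0.23607)
I(q) = -2 + q (I(q) = -2 - (-1)*q = -2 + q)
a - 3*I(X(-4, -2)) = (-2 + √5) - 3*(-2 - 4*((-2)² - 1*(-4) - 1*(-2) - 4*(-2))) = (-2 + √5) - 3*(-2 - 4*(4 + 4 + 2 + 8)) = (-2 + √5) - 3*(-2 - 4*18) = (-2 + √5) - 3*(-2 - 72) = (-2 + √5) - 3*(-74) = (-2 + √5) + 222 = 220 + √5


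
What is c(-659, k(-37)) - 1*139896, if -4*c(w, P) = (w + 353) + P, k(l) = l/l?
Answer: -559279/4 ≈ -1.3982e+5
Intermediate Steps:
k(l) = 1
c(w, P) = -353/4 - P/4 - w/4 (c(w, P) = -((w + 353) + P)/4 = -((353 + w) + P)/4 = -(353 + P + w)/4 = -353/4 - P/4 - w/4)
c(-659, k(-37)) - 1*139896 = (-353/4 - ¼*1 - ¼*(-659)) - 1*139896 = (-353/4 - ¼ + 659/4) - 139896 = 305/4 - 139896 = -559279/4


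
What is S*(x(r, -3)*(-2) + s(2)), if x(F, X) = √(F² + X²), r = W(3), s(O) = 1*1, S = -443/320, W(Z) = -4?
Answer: 3987/320 ≈ 12.459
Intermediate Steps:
S = -443/320 (S = -443*1/320 = -443/320 ≈ -1.3844)
s(O) = 1
r = -4
S*(x(r, -3)*(-2) + s(2)) = -443*(√((-4)² + (-3)²)*(-2) + 1)/320 = -443*(√(16 + 9)*(-2) + 1)/320 = -443*(√25*(-2) + 1)/320 = -443*(5*(-2) + 1)/320 = -443*(-10 + 1)/320 = -443/320*(-9) = 3987/320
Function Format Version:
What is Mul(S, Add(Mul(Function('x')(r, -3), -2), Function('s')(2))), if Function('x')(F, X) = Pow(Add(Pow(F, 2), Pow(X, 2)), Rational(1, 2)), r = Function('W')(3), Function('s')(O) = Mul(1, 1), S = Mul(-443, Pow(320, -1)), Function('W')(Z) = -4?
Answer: Rational(3987, 320) ≈ 12.459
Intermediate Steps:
S = Rational(-443, 320) (S = Mul(-443, Rational(1, 320)) = Rational(-443, 320) ≈ -1.3844)
Function('s')(O) = 1
r = -4
Mul(S, Add(Mul(Function('x')(r, -3), -2), Function('s')(2))) = Mul(Rational(-443, 320), Add(Mul(Pow(Add(Pow(-4, 2), Pow(-3, 2)), Rational(1, 2)), -2), 1)) = Mul(Rational(-443, 320), Add(Mul(Pow(Add(16, 9), Rational(1, 2)), -2), 1)) = Mul(Rational(-443, 320), Add(Mul(Pow(25, Rational(1, 2)), -2), 1)) = Mul(Rational(-443, 320), Add(Mul(5, -2), 1)) = Mul(Rational(-443, 320), Add(-10, 1)) = Mul(Rational(-443, 320), -9) = Rational(3987, 320)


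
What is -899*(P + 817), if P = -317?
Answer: -449500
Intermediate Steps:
-899*(P + 817) = -899*(-317 + 817) = -899*500 = -449500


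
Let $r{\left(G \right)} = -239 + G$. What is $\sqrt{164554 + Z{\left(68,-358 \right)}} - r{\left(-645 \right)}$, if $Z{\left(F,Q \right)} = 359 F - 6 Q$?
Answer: $884 + \sqrt{191114} \approx 1321.2$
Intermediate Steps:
$Z{\left(F,Q \right)} = - 6 Q + 359 F$
$\sqrt{164554 + Z{\left(68,-358 \right)}} - r{\left(-645 \right)} = \sqrt{164554 + \left(\left(-6\right) \left(-358\right) + 359 \cdot 68\right)} - \left(-239 - 645\right) = \sqrt{164554 + \left(2148 + 24412\right)} - -884 = \sqrt{164554 + 26560} + 884 = \sqrt{191114} + 884 = 884 + \sqrt{191114}$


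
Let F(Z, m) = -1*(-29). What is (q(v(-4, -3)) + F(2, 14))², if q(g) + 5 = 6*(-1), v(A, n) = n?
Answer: 324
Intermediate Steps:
F(Z, m) = 29
q(g) = -11 (q(g) = -5 + 6*(-1) = -5 - 6 = -11)
(q(v(-4, -3)) + F(2, 14))² = (-11 + 29)² = 18² = 324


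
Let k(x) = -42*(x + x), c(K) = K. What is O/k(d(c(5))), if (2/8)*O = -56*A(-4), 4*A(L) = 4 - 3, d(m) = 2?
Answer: ⅓ ≈ 0.33333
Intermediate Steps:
k(x) = -84*x
A(L) = ¼ (A(L) = (4 - 3)/4 = (¼)*1 = ¼)
O = -56 (O = 4*(-56*¼) = 4*(-14) = -56)
O/k(d(c(5))) = -56/((-84*2)) = -56/(-168) = -56*(-1/168) = ⅓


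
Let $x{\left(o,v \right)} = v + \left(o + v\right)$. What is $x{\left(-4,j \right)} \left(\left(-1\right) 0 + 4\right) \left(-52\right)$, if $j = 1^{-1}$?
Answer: $416$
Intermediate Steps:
$j = 1$
$x{\left(o,v \right)} = o + 2 v$
$x{\left(-4,j \right)} \left(\left(-1\right) 0 + 4\right) \left(-52\right) = \left(-4 + 2 \cdot 1\right) \left(\left(-1\right) 0 + 4\right) \left(-52\right) = \left(-4 + 2\right) \left(0 + 4\right) \left(-52\right) = - 2 \cdot 4 \left(-52\right) = \left(-2\right) \left(-208\right) = 416$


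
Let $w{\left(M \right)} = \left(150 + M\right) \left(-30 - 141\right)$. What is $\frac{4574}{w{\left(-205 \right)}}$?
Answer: $\frac{4574}{9405} \approx 0.48634$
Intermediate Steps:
$w{\left(M \right)} = -25650 - 171 M$ ($w{\left(M \right)} = \left(150 + M\right) \left(-171\right) = -25650 - 171 M$)
$\frac{4574}{w{\left(-205 \right)}} = \frac{4574}{-25650 - -35055} = \frac{4574}{-25650 + 35055} = \frac{4574}{9405}$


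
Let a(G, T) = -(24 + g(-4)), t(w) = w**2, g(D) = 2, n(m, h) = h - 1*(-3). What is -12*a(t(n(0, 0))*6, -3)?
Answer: 312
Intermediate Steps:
n(m, h) = 3 + h (n(m, h) = h + 3 = 3 + h)
a(G, T) = -26 (a(G, T) = -(24 + 2) = -1*26 = -26)
-12*a(t(n(0, 0))*6, -3) = -12*(-26) = 312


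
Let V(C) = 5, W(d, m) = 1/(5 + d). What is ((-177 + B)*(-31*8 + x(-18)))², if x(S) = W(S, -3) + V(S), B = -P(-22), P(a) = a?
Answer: 239904040000/169 ≈ 1.4196e+9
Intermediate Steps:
B = 22 (B = -1*(-22) = 22)
x(S) = 5 + 1/(5 + S) (x(S) = 1/(5 + S) + 5 = 5 + 1/(5 + S))
((-177 + B)*(-31*8 + x(-18)))² = ((-177 + 22)*(-31*8 + (26 + 5*(-18))/(5 - 18)))² = (-155*(-248 + (26 - 90)/(-13)))² = (-155*(-248 - 1/13*(-64)))² = (-155*(-248 + 64/13))² = (-155*(-3160/13))² = (489800/13)² = 239904040000/169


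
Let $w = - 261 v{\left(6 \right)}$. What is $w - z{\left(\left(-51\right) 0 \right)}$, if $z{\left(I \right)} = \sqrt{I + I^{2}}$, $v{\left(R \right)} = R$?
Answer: $-1566$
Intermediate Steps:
$w = -1566$ ($w = \left(-261\right) 6 = -1566$)
$w - z{\left(\left(-51\right) 0 \right)} = -1566 - \sqrt{\left(-51\right) 0 \left(1 - 0\right)} = -1566 - \sqrt{0 \left(1 + 0\right)} = -1566 - \sqrt{0 \cdot 1} = -1566 - \sqrt{0} = -1566 - 0 = -1566 + 0 = -1566$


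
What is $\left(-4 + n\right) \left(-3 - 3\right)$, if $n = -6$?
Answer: $60$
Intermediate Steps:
$\left(-4 + n\right) \left(-3 - 3\right) = \left(-4 - 6\right) \left(-3 - 3\right) = - 10 \left(-3 - 3\right) = \left(-10\right) \left(-6\right) = 60$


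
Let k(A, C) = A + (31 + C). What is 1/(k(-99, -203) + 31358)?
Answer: 1/31087 ≈ 3.2168e-5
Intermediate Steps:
k(A, C) = 31 + A + C
1/(k(-99, -203) + 31358) = 1/((31 - 99 - 203) + 31358) = 1/(-271 + 31358) = 1/31087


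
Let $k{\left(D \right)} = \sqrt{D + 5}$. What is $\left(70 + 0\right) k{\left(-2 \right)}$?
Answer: $70 \sqrt{3} \approx 121.24$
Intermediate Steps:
$k{\left(D \right)} = \sqrt{5 + D}$
$\left(70 + 0\right) k{\left(-2 \right)} = \left(70 + 0\right) \sqrt{5 - 2} = 70 \sqrt{3}$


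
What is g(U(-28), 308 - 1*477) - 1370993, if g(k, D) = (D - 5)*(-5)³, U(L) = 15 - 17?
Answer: -1349243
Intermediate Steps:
U(L) = -2
g(k, D) = 625 - 125*D (g(k, D) = (-5 + D)*(-125) = 625 - 125*D)
g(U(-28), 308 - 1*477) - 1370993 = (625 - 125*(308 - 1*477)) - 1370993 = (625 - 125*(308 - 477)) - 1370993 = (625 - 125*(-169)) - 1370993 = (625 + 21125) - 1370993 = 21750 - 1370993 = -1349243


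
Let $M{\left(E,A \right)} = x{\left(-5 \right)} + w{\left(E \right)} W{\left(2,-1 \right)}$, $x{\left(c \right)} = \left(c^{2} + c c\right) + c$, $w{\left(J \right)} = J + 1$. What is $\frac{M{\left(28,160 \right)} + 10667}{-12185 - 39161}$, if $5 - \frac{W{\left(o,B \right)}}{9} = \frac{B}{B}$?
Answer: $- \frac{5878}{25673} \approx -0.22896$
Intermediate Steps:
$w{\left(J \right)} = 1 + J$
$W{\left(o,B \right)} = 36$ ($W{\left(o,B \right)} = 45 - 9 \frac{B}{B} = 45 - 9 = 36$)
$x{\left(c \right)} = c + 2 c^{2}$ ($x{\left(c \right)} = \left(c^{2} + c^{2}\right) + c = 2 c^{2} + c = c + 2 c^{2}$)
$M{\left(E,A \right)} = 81 + 36 E$ ($M{\left(E,A \right)} = - 5 \left(1 + 2 \left(-5\right)\right) + \left(1 + E\right) 36 = - 5 \left(1 - 10\right) + \left(36 + 36 E\right) = \left(-5\right) \left(-9\right) + \left(36 + 36 E\right) = 45 + \left(36 + 36 E\right) = 81 + 36 E$)
$\frac{M{\left(28,160 \right)} + 10667}{-12185 - 39161} = \frac{\left(81 + 36 \cdot 28\right) + 10667}{-12185 - 39161} = \frac{\left(81 + 1008\right) + 10667}{-51346} = \left(1089 + 10667\right) \left(- \frac{1}{51346}\right) = 11756 \left(- \frac{1}{51346}\right) = - \frac{5878}{25673}$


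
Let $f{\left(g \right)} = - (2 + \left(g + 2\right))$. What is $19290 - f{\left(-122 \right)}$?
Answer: $19172$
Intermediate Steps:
$f{\left(g \right)} = -4 - g$ ($f{\left(g \right)} = - (2 + \left(2 + g\right)) = - (4 + g) = -4 - g$)
$19290 - f{\left(-122 \right)} = 19290 - \left(-4 - -122\right) = 19290 - \left(-4 + 122\right) = 19290 - 118 = 19172$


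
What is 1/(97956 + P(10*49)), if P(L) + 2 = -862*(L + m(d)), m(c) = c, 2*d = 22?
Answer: -1/333908 ≈ -2.9948e-6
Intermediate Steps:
d = 11 (d = (½)*22 = 11)
P(L) = -9484 - 862*L (P(L) = -2 - 862*(L + 11) = -2 - 862*(11 + L) = -2 + (-9482 - 862*L) = -9484 - 862*L)
1/(97956 + P(10*49)) = 1/(97956 + (-9484 - 8620*49)) = 1/(97956 + (-9484 - 862*490)) = 1/(97956 + (-9484 - 422380)) = 1/(97956 - 431864) = 1/(-333908) = -1/333908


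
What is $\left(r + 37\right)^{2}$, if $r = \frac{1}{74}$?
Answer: $\frac{7502121}{5476} \approx 1370.0$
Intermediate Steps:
$r = \frac{1}{74} \approx 0.013514$
$\left(r + 37\right)^{2} = \left(\frac{1}{74} + 37\right)^{2} = \left(\frac{2739}{74}\right)^{2} = \frac{7502121}{5476}$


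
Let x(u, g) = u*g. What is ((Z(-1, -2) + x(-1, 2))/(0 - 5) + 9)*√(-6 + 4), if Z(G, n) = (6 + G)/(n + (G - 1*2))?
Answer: 48*I*√2/5 ≈ 13.576*I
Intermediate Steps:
Z(G, n) = (6 + G)/(-2 + G + n) (Z(G, n) = (6 + G)/(n + (G - 2)) = (6 + G)/(n + (-2 + G)) = (6 + G)/(-2 + G + n))
x(u, g) = g*u
((Z(-1, -2) + x(-1, 2))/(0 - 5) + 9)*√(-6 + 4) = (((6 - 1)/(-2 - 1 - 2) + 2*(-1))/(0 - 5) + 9)*√(-6 + 4) = ((5/(-5) - 2)/(-5) + 9)*√(-2) = ((-⅕*5 - 2)*(-⅕) + 9)*(I*√2) = ((-1 - 2)*(-⅕) + 9)*(I*√2) = (-3*(-⅕) + 9)*(I*√2) = (⅗ + 9)*(I*√2) = 48*(I*√2)/5 = 48*I*√2/5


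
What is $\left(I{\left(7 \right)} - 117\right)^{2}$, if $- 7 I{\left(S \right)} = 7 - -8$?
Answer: $\frac{695556}{49} \approx 14195.0$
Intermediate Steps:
$I{\left(S \right)} = - \frac{15}{7}$ ($I{\left(S \right)} = - \frac{7 - -8}{7} = - \frac{7 + 8}{7} = \left(- \frac{1}{7}\right) 15 = - \frac{15}{7}$)
$\left(I{\left(7 \right)} - 117\right)^{2} = \left(- \frac{15}{7} - 117\right)^{2} = \left(- \frac{834}{7}\right)^{2} = \frac{695556}{49}$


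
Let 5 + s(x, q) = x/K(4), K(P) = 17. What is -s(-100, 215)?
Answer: 185/17 ≈ 10.882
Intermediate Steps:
s(x, q) = -5 + x/17
-s(-100, 215) = -(-5 + (1/17)*(-100)) = -(-5 - 100/17) = -1*(-185/17) = 185/17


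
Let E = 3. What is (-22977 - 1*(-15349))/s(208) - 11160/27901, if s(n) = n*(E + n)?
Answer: -175654727/306129772 ≈ -0.57379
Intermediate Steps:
s(n) = n*(3 + n)
(-22977 - 1*(-15349))/s(208) - 11160/27901 = (-22977 - 1*(-15349))/((208*(3 + 208))) - 11160/27901 = (-22977 + 15349)/((208*211)) - 11160*1/27901 = -7628/43888 - 11160/27901 = -7628*1/43888 - 11160/27901 = -1907/10972 - 11160/27901 = -175654727/306129772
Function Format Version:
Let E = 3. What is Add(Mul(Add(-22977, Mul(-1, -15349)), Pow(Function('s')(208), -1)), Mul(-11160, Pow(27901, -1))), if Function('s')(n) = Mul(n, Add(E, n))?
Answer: Rational(-175654727, 306129772) ≈ -0.57379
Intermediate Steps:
Function('s')(n) = Mul(n, Add(3, n))
Add(Mul(Add(-22977, Mul(-1, -15349)), Pow(Function('s')(208), -1)), Mul(-11160, Pow(27901, -1))) = Add(Mul(Add(-22977, Mul(-1, -15349)), Pow(Mul(208, Add(3, 208)), -1)), Mul(-11160, Pow(27901, -1))) = Add(Mul(Add(-22977, 15349), Pow(Mul(208, 211), -1)), Mul(-11160, Rational(1, 27901))) = Add(Mul(-7628, Pow(43888, -1)), Rational(-11160, 27901)) = Add(Mul(-7628, Rational(1, 43888)), Rational(-11160, 27901)) = Add(Rational(-1907, 10972), Rational(-11160, 27901)) = Rational(-175654727, 306129772)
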